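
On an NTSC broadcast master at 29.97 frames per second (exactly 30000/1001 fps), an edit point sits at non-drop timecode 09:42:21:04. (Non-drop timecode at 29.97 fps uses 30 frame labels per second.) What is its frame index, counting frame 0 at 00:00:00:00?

Total seconds to the label: (9 × 3600 + 42 × 60 + 21) = 34941.
Frame index = 34941 × 30 + 4 = 1048234.

1048234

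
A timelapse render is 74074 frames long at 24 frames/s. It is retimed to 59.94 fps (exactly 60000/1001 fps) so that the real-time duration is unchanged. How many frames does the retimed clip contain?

185000 frames

Target frames = source frames × (target rate / source rate) = 74074 × (60000/1001)/(24) = 74074 × 2500/1001 = 185000.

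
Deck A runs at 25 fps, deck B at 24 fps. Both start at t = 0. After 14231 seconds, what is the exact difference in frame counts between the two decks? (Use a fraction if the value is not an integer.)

A emits 25 × 14231 = 355775 frames; B emits 24 × 14231 = 341544.
Difference = 14231 frames; B is behind A.

14231 frames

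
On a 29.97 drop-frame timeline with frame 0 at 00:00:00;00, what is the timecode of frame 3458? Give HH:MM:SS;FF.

Ten DF minutes hold 17982 frames, so frame 3458 lies in block 0 (frames 0–17981) with 3458 frames into that block.
The block's first minute is 1800 frames and the rest 1798 each; 3458 frames reaches minute 1, so 0 × 18 + 1 × 2 = 2 labels have been skipped so far.
Adding those back, label number 3458 + 2 = 3460 at 30 labels/s is 115 s + 10 f = 0 h 1 min 55 s frame 10, i.e. 00:01:55;10.

00:01:55;10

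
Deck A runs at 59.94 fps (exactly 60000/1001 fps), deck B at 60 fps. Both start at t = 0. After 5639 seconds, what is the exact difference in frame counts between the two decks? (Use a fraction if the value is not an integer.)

338340/1001 frames

A emits 60000/1001 × 5639 = 338340000/1001 frames; B emits 60 × 5639 = 338340.
Difference = 338340/1001 frames (≈ 338.0020); B is ahead of A.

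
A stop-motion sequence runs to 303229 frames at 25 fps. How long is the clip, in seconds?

12129.16 seconds

Running time = 303229 / (25) = 12129.16 s.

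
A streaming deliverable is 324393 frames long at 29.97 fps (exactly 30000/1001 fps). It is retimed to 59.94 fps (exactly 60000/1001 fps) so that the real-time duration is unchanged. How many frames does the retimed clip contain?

Frames at target rate = 324393 × (60000/1001) / (30000/1001) = 648786.

648786 frames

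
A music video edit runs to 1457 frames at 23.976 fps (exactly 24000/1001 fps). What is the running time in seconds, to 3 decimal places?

60.769 seconds

Running time = 1457 × 1001/24000 = 1458457/24000 s ≈ 60.769 s.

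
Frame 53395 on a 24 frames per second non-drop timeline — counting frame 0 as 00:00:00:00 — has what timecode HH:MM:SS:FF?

00:37:04:19

53395 ÷ 24 = 2224 full seconds, remainder 19 frames.
2224 s = 0 h 37 min 4 s.
Timecode: 00:37:04:19.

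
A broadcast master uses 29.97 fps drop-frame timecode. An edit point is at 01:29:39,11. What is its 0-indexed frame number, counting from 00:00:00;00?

161219

As if non-drop at 30 labels/s: (1 × 3600 + 29 × 60 + 39) × 30 + 11 = 161381.
Minute boundaries passed: 89; those not divisible by 10: 89 − 8 = 81; dropped labels = 2 × 81 = 162.
Actual frame index = 161381 − 162 = 161219.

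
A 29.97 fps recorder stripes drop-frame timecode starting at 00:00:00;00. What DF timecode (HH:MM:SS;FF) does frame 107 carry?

Ten DF minutes hold 17982 frames, so frame 107 lies in block 0 (frames 0–17981) with 107 frames into that block.
The block's first minute is 1800 frames and the rest 1798 each; 107 frames reaches minute 0, so 0 × 18 + 0 × 2 = 0 labels have been skipped so far.
Adding those back, label number 107 + 0 = 107 at 30 labels/s is 3 s + 17 f = 0 h 0 min 3 s frame 17, i.e. 00:00:03;17.

00:00:03;17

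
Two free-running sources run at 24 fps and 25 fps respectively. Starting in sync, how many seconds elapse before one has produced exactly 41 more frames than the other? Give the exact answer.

41 seconds

The gap grows by |25 − 24| = 1 frame per second.
Time for a 41-frame gap: 41 ÷ (1) = 41 s.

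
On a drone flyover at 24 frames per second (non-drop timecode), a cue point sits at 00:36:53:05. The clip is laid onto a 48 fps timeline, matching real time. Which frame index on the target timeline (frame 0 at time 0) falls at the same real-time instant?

Source frame index: (0×3600 + 36×60 + 53) × 24 + 5 = 53117.
Real time: 53117 / (24) = 53117/24 s.
Target frame: (53117/24) × (48) = 106234.

frame 106234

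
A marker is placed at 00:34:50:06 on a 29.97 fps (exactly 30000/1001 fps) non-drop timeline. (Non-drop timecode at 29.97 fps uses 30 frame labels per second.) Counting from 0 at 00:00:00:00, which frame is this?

frame 62706

Total seconds to the label: (0 × 3600 + 34 × 60 + 50) = 2090.
Frame index = 2090 × 30 + 6 = 62706.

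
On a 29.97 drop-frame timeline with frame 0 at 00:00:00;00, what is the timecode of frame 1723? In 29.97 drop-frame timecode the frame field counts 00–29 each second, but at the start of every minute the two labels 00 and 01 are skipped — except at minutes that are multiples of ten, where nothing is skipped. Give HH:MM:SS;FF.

Each 10-minute DF block holds 10 × 60 × 30 − 9 × 2 = 17982 frames. 1723 ÷ 17982 → 0 full blocks, remainder 1723.
Within the partial block the first minute is 1800 frames and each further minute 1798, so 0 further minute boundaries passed. Total skipped labels = 18 × 0 + 2 × 0 = 0.
Non-drop label index = 1723 + 0 = 1723; at 30 labels/s that is 00:00:57:13, i.e. DF 00:00:57;13.

00:00:57;13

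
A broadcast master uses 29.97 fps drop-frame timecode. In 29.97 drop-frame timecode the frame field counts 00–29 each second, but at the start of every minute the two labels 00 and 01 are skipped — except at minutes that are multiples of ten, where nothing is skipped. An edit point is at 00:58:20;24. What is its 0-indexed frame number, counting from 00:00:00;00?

104918

As if non-drop at 30 labels/s: (0 × 3600 + 58 × 60 + 20) × 30 + 24 = 105024.
Minute boundaries passed: 58; those not divisible by 10: 58 − 5 = 53; dropped labels = 2 × 53 = 106.
Actual frame index = 105024 − 106 = 104918.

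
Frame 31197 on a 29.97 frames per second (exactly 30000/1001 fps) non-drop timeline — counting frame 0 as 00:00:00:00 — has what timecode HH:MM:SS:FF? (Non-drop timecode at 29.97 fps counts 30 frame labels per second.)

00:17:19:27

31197 ÷ 30 = 1039 full seconds, remainder 27 frames.
1039 s = 0 h 17 min 19 s.
Timecode: 00:17:19:27.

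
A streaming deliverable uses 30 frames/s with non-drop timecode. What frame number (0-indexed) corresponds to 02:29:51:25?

Total seconds to the label: (2 × 3600 + 29 × 60 + 51) = 8991.
Frame index = 8991 × 30 + 25 = 269755.

269755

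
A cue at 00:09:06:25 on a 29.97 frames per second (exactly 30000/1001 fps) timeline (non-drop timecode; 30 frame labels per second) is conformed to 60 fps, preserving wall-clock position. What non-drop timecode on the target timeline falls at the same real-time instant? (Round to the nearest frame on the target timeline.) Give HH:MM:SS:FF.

Source frame index: (0×3600 + 9×60 + 6) × 30 + 25 = 16405.
Real time: 16405 / (30000/1001) = 3284281/6000 s.
Target frame: (3284281/6000) × (60) = 3284281/100 ≈ 32842.810 → 32843.
At 60 labels/s: frame 32843 → 00:09:07:23.

00:09:07:23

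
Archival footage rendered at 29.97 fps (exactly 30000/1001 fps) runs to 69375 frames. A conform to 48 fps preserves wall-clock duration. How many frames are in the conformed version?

Target frames = source frames × (target rate / source rate) = 69375 × (48)/(30000/1001) = 69375 × 1001/625 = 111111.

111111 frames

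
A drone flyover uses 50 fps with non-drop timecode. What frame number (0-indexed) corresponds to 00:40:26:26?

frame 121326

Total seconds to the label: (0 × 3600 + 40 × 60 + 26) = 2426.
Frame index = 2426 × 50 + 26 = 121326.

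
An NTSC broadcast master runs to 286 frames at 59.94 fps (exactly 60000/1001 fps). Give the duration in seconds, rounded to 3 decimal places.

Running time = 286 × 1001/60000 = 143143/30000 s ≈ 4.771 s.

4.771 seconds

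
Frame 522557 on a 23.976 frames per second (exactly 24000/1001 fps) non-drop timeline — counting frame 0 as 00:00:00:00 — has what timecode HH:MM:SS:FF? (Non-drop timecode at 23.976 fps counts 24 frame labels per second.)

522557 ÷ 24 = 21773 full seconds, remainder 5 frames.
21773 s = 6 h 2 min 53 s.
Timecode: 06:02:53:05.

06:02:53:05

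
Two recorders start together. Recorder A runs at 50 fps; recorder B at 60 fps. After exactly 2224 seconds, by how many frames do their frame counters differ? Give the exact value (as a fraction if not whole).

A emits 50 × 2224 = 111200 frames; B emits 60 × 2224 = 133440.
Difference = 22240 frames; B is ahead of A.

22240 frames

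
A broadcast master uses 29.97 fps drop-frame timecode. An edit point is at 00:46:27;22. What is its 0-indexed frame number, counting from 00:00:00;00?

83548

Complete 10-minute blocks: 4, each 17982 frames → 71928.
Remaining 6 whole minutes in the current block: 1800 + 5 × 1798 = 10790 frames.
Within the current minute: 27 × 30 + 22 − 2 = 830 (labels ;00/;01 skipped at this minute). Total = 71928 + 10790 + 830 = 83548.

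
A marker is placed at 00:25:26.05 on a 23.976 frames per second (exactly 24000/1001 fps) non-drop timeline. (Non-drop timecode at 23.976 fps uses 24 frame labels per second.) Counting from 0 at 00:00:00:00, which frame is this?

36629

Total seconds to the label: (0 × 3600 + 25 × 60 + 26) = 1526.
Frame index = 1526 × 24 + 5 = 36629.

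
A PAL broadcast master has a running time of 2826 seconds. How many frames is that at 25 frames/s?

Frames = 2826 × 25 = 70650.

70650 frames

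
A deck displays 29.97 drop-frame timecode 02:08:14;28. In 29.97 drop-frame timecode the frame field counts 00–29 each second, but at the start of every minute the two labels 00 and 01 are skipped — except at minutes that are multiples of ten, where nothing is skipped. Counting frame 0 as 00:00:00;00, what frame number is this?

As if non-drop at 30 labels/s: (2 × 3600 + 8 × 60 + 14) × 30 + 28 = 230848.
Minute boundaries passed: 128; those not divisible by 10: 128 − 12 = 116; dropped labels = 2 × 116 = 232.
Actual frame index = 230848 − 232 = 230616.

230616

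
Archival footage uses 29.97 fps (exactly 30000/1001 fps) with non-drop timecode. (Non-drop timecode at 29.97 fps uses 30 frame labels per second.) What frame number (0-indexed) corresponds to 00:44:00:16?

frame 79216

Total seconds to the label: (0 × 3600 + 44 × 60 + 0) = 2640.
Frame index = 2640 × 30 + 16 = 79216.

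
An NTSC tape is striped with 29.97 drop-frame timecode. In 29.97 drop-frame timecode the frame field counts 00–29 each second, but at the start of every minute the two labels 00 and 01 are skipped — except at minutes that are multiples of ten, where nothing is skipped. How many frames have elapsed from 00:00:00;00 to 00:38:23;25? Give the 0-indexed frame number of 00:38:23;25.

As if non-drop at 30 labels/s: (0 × 3600 + 38 × 60 + 23) × 30 + 25 = 69115.
Minute boundaries passed: 38; those not divisible by 10: 38 − 3 = 35; dropped labels = 2 × 35 = 70.
Actual frame index = 69115 − 70 = 69045.

69045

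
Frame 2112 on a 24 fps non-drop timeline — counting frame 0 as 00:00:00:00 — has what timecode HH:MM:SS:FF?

2112 ÷ 24 = 88 full seconds, remainder 0 frames.
88 s = 0 h 1 min 28 s.
Timecode: 00:01:28:00.

00:01:28:00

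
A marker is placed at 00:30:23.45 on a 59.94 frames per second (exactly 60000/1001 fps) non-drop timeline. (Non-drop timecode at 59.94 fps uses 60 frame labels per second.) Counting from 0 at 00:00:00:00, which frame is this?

Total seconds to the label: (0 × 3600 + 30 × 60 + 23) = 1823.
Frame index = 1823 × 60 + 45 = 109425.

109425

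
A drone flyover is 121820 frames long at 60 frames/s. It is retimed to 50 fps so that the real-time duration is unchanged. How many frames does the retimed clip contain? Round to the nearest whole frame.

101517 frames

Frames at target rate = 121820 × (50) / (60) = 304550/3 ≈ 101516.667.
Nearest whole frame: 101517.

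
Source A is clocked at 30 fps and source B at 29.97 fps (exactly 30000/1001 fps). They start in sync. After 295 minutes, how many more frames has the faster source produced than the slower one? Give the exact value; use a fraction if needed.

531000/1001 frames

295 min = 17700 s.
A emits 30 × 17700 = 531000 frames; B emits 30000/1001 × 17700 = 531000000/1001.
Difference = 531000/1001 frames (≈ 530.4695); B is behind A.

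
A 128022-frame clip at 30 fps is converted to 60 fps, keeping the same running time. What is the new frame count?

256044 frames

Frames at target rate = 128022 × (60) / (30) = 256044.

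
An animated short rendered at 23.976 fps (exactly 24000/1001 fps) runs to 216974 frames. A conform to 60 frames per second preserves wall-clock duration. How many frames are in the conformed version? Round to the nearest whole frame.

Frames at target rate = 216974 × (60) / (24000/1001) = 108595487/200 ≈ 542977.435.
Nearest whole frame: 542977.

542977 frames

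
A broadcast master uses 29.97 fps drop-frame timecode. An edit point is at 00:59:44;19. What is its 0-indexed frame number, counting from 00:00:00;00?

Complete 10-minute blocks: 5, each 17982 frames → 89910.
Remaining 9 whole minutes in the current block: 1800 + 8 × 1798 = 16184 frames.
Within the current minute: 44 × 30 + 19 − 2 = 1337 (labels ;00/;01 skipped at this minute). Total = 89910 + 16184 + 1337 = 107431.

107431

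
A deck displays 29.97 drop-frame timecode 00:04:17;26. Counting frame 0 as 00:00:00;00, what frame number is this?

7728

As if non-drop at 30 labels/s: (0 × 3600 + 4 × 60 + 17) × 30 + 26 = 7736.
Minute boundaries passed: 4; those not divisible by 10: 4 − 0 = 4; dropped labels = 2 × 4 = 8.
Actual frame index = 7736 − 8 = 7728.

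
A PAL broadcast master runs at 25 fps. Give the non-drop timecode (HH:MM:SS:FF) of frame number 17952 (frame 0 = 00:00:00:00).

00:11:58:02

17952 ÷ 25 = 718 full seconds, remainder 2 frames.
718 s = 0 h 11 min 58 s.
Timecode: 00:11:58:02.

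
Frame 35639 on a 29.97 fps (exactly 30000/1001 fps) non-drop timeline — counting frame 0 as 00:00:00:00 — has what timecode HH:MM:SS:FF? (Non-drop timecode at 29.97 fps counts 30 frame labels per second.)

35639 ÷ 30 = 1187 full seconds, remainder 29 frames.
1187 s = 0 h 19 min 47 s.
Timecode: 00:19:47:29.

00:19:47:29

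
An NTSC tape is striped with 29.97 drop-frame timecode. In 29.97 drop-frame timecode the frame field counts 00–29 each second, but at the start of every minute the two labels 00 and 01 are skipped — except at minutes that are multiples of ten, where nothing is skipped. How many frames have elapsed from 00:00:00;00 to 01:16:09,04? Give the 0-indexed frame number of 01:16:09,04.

136936

Complete 10-minute blocks: 7, each 17982 frames → 125874.
Remaining 6 whole minutes in the current block: 1800 + 5 × 1798 = 10790 frames.
Within the current minute: 9 × 30 + 4 − 2 = 272 (labels ;00/;01 skipped at this minute). Total = 125874 + 10790 + 272 = 136936.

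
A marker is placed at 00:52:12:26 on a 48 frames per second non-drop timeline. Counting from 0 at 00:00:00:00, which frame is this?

frame 150362

Total seconds to the label: (0 × 3600 + 52 × 60 + 12) = 3132.
Frame index = 3132 × 48 + 26 = 150362.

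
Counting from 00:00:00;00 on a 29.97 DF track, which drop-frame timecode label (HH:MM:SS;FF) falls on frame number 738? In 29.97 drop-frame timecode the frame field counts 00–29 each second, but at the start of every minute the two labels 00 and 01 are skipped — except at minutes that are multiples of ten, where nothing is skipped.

Each 10-minute DF block holds 10 × 60 × 30 − 9 × 2 = 17982 frames. 738 ÷ 17982 → 0 full blocks, remainder 738.
Within the partial block the first minute is 1800 frames and each further minute 1798, so 0 further minute boundaries passed. Total skipped labels = 18 × 0 + 2 × 0 = 0.
Non-drop label index = 738 + 0 = 738; at 30 labels/s that is 00:00:24:18, i.e. DF 00:00:24;18.

00:00:24;18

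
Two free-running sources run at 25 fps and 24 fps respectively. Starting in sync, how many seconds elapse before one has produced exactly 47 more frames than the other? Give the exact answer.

The gap grows by |24 − 25| = 1 frame per second.
Time for a 47-frame gap: 47 ÷ (1) = 47 s.

47 seconds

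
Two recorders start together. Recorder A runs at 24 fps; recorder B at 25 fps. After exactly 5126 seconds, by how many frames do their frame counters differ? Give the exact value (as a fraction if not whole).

A emits 24 × 5126 = 123024 frames; B emits 25 × 5126 = 128150.
Difference = 5126 frames; B is ahead of A.

5126 frames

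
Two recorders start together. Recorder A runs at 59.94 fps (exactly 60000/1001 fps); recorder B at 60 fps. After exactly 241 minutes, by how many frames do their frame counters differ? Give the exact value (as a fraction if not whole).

241 min = 14460 s.
A emits 60000/1001 × 14460 = 867600000/1001 frames; B emits 60 × 14460 = 867600.
Difference = 867600/1001 frames (≈ 866.7333); B is ahead of A.

867600/1001 frames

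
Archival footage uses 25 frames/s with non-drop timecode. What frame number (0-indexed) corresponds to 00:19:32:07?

frame 29307

Total seconds to the label: (0 × 3600 + 19 × 60 + 32) = 1172.
Frame index = 1172 × 25 + 7 = 29307.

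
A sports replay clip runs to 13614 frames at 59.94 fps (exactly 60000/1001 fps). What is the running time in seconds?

227.1269 seconds

Running time = 13614 / (60000/1001) = 227.1269 s.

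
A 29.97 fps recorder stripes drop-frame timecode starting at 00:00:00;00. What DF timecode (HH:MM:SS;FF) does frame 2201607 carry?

Each 10-minute DF block holds 10 × 60 × 30 − 9 × 2 = 17982 frames. 2201607 ÷ 17982 → 122 full blocks, remainder 7803.
Within the partial block the first minute is 1800 frames and each further minute 1798, so 4 further minute boundaries passed. Total skipped labels = 18 × 122 + 2 × 4 = 2204.
Non-drop label index = 2201607 + 2204 = 2203811; at 30 labels/s that is 20:24:20:11, i.e. DF 20:24:20;11.

20:24:20;11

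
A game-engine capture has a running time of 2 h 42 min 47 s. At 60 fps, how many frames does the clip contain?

586020 frames

2 h 42 min 47 s = 9767 s.
Frames = 9767 × 60 = 586020.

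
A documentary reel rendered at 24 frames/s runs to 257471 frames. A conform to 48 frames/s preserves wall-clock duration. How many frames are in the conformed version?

514942 frames

Target frames = source frames × (target rate / source rate) = 257471 × (48)/(24) = 257471 × 2 = 514942.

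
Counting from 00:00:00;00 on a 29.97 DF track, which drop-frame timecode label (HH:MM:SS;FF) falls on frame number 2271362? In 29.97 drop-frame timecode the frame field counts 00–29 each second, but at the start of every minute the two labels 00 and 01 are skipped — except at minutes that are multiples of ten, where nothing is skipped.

21:03:07;26

Each 10-minute DF block holds 10 × 60 × 30 − 9 × 2 = 17982 frames. 2271362 ÷ 17982 → 126 full blocks, remainder 5630.
Within the partial block the first minute is 1800 frames and each further minute 1798, so 3 further minute boundaries passed. Total skipped labels = 18 × 126 + 2 × 3 = 2274.
Non-drop label index = 2271362 + 2274 = 2273636; at 30 labels/s that is 21:03:07:26, i.e. DF 21:03:07;26.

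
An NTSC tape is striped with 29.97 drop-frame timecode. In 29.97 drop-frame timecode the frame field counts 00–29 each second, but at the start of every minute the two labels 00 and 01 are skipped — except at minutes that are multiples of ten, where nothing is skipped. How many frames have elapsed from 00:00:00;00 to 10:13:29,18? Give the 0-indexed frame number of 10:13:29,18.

Complete 10-minute blocks: 61, each 17982 frames → 1096902.
Remaining 3 whole minutes in the current block: 1800 + 2 × 1798 = 5396 frames.
Within the current minute: 29 × 30 + 18 − 2 = 886 (labels ;00/;01 skipped at this minute). Total = 1096902 + 5396 + 886 = 1103184.

1103184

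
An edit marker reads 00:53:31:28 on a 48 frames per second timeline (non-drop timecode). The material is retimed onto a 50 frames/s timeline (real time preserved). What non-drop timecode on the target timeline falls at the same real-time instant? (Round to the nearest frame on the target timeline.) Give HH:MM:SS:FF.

Source frame index: (0×3600 + 53×60 + 31) × 48 + 28 = 154156.
Real time: 154156 / (48) = 38539/12 s.
Target frame: (38539/12) × (50) = 963475/6 ≈ 160579.167 → 160579.
At 50 labels/s: frame 160579 → 00:53:31:29.

00:53:31:29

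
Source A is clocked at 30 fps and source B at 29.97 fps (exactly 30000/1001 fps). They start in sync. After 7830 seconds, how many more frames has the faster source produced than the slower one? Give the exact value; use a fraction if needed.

234900/1001 frames

A emits 30 × 7830 = 234900 frames; B emits 30000/1001 × 7830 = 234900000/1001.
Difference = 234900/1001 frames (≈ 234.6653); B is behind A.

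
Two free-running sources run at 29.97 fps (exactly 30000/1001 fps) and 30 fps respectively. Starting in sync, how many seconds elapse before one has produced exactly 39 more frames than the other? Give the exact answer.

1301.3 seconds

The gap grows by |30 − 30000/1001| = 30/1001 frames per second.
Time for a 39-frame gap: 39 ÷ (30/1001) = 1301.3 s.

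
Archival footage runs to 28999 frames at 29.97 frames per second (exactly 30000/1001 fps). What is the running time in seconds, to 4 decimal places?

967.6000 seconds

Running time = 28999 × 1001/30000 = 29027999/30000 s ≈ 967.6000 s.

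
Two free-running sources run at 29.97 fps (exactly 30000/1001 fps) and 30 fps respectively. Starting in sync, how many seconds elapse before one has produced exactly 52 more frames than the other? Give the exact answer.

The gap grows by |30 − 30000/1001| = 30/1001 frames per second.
Time for a 52-frame gap: 52 ÷ (30/1001) = 26026/15 s.

26026/15 seconds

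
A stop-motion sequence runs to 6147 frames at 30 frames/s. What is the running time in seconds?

Running time = 6147 / (30) = 204.9 s.

204.9 seconds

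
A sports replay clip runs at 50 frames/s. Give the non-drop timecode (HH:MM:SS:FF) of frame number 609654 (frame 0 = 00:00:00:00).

609654 ÷ 50 = 12193 full seconds, remainder 4 frames.
12193 s = 3 h 23 min 13 s.
Timecode: 03:23:13:04.

03:23:13:04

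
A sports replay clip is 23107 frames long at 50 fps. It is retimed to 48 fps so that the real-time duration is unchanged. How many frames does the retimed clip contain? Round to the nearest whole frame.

22183 frames

Frames at target rate = 23107 × (48) / (50) = 554568/25 ≈ 22182.720.
Nearest whole frame: 22183.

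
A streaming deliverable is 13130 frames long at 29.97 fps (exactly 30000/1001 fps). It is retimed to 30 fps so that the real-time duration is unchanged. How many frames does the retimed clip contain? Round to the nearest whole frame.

Frames at target rate = 13130 × (30) / (30000/1001) = 1314313/100 ≈ 13143.130.
Nearest whole frame: 13143.

13143 frames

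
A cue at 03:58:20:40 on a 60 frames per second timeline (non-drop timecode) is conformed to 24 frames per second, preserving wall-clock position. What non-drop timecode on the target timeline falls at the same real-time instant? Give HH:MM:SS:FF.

03:58:20:16

Source frame index: (3×3600 + 58×60 + 20) × 60 + 40 = 858040.
Real time: 858040 / (60) = 42902/3 s.
Target frame: (42902/3) × (24) = 343216.
At 24 labels/s: frame 343216 → 03:58:20:16.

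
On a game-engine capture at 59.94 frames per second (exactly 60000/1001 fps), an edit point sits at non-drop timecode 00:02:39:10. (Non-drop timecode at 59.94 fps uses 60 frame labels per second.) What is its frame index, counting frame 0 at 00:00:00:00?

9550

Total seconds to the label: (0 × 3600 + 2 × 60 + 39) = 159.
Frame index = 159 × 60 + 10 = 9550.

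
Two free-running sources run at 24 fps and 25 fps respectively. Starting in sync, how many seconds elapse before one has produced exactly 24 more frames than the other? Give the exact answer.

The gap grows by |25 − 24| = 1 frame per second.
Time for a 24-frame gap: 24 ÷ (1) = 24 s.

24 seconds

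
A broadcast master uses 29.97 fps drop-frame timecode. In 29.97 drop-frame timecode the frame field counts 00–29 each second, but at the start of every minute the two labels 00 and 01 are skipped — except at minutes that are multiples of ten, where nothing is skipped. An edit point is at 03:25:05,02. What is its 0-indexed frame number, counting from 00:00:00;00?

368782

Complete 10-minute blocks: 20, each 17982 frames → 359640.
Remaining 5 whole minutes in the current block: 1800 + 4 × 1798 = 8992 frames.
Within the current minute: 5 × 30 + 2 − 2 = 150 (labels ;00/;01 skipped at this minute). Total = 359640 + 8992 + 150 = 368782.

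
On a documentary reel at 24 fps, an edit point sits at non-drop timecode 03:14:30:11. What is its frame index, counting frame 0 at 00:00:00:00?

frame 280091

Total seconds to the label: (3 × 3600 + 14 × 60 + 30) = 11670.
Frame index = 11670 × 24 + 11 = 280091.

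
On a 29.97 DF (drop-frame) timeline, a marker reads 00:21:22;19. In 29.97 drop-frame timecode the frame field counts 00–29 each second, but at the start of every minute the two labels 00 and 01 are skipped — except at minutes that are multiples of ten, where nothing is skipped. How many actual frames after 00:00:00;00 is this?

As if non-drop at 30 labels/s: (0 × 3600 + 21 × 60 + 22) × 30 + 19 = 38479.
Minute boundaries passed: 21; those not divisible by 10: 21 − 2 = 19; dropped labels = 2 × 19 = 38.
Actual frame index = 38479 − 38 = 38441.

38441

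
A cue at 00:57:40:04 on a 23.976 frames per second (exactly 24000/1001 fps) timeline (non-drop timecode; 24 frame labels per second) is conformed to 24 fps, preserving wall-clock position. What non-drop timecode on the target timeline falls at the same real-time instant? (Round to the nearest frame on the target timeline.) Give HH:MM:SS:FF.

Source frame index: (0×3600 + 57×60 + 40) × 24 + 4 = 83044.
Real time: 83044 / (24000/1001) = 20781761/6000 s.
Target frame: (20781761/6000) × (24) = 20781761/250 ≈ 83127.044 → 83127.
At 24 labels/s: frame 83127 → 00:57:43:15.

00:57:43:15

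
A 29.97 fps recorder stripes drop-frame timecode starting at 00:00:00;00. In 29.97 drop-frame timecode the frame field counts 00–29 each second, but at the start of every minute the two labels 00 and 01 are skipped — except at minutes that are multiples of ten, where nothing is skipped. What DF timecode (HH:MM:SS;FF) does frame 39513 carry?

00:21:58;11

Each 10-minute DF block holds 10 × 60 × 30 − 9 × 2 = 17982 frames. 39513 ÷ 17982 → 2 full blocks, remainder 3549.
Within the partial block the first minute is 1800 frames and each further minute 1798, so 1 further minute boundary passed. Total skipped labels = 18 × 2 + 2 × 1 = 38.
Non-drop label index = 39513 + 38 = 39551; at 30 labels/s that is 00:21:58:11, i.e. DF 00:21:58;11.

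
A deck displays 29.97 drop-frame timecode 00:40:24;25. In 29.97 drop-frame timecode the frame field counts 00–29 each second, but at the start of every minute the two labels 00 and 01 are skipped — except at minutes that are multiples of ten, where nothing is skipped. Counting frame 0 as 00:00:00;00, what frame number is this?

As if non-drop at 30 labels/s: (0 × 3600 + 40 × 60 + 24) × 30 + 25 = 72745.
Minute boundaries passed: 40; those not divisible by 10: 40 − 4 = 36; dropped labels = 2 × 36 = 72.
Actual frame index = 72745 − 72 = 72673.

72673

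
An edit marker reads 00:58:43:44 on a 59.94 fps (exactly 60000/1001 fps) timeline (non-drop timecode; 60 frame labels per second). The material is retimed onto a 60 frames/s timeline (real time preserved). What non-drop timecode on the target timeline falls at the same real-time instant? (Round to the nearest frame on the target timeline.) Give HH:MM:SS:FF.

00:58:47:15

Source frame index: (0×3600 + 58×60 + 43) × 60 + 44 = 211424.
Real time: 211424 / (60000/1001) = 6613607/1875 s.
Target frame: (6613607/1875) × (60) = 26454428/125 ≈ 211635.424 → 211635.
At 60 labels/s: frame 211635 → 00:58:47:15.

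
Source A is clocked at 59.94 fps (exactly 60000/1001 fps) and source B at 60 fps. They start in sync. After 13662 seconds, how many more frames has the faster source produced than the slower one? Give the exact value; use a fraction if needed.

A emits 60000/1001 × 13662 = 74520000/91 frames; B emits 60 × 13662 = 819720.
Difference = 74520/91 frames (≈ 818.9011); B is ahead of A.

74520/91 frames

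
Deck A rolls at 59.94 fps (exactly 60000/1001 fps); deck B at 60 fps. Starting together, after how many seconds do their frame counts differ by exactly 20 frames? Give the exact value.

1001/3 seconds

The gap grows by |60 − 60000/1001| = 60/1001 frames per second.
Time for a 20-frame gap: 20 ÷ (60/1001) = 1001/3 s.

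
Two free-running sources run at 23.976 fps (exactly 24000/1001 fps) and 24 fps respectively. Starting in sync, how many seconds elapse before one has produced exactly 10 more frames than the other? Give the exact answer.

The gap grows by |24 − 24000/1001| = 24/1001 frames per second.
Time for a 10-frame gap: 10 ÷ (24/1001) = 5005/12 s.

5005/12 seconds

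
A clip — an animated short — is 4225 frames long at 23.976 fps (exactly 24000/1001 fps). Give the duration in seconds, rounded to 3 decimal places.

176.218 seconds

Running time = 4225 × 1001/24000 = 169169/960 s ≈ 176.218 s.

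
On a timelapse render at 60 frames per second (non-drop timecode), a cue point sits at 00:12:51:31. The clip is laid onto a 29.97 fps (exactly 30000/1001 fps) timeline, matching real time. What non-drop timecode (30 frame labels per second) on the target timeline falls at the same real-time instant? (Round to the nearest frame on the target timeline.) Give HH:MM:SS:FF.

Source frame index: (0×3600 + 12×60 + 51) × 60 + 31 = 46291.
Real time: 46291 / (60) = 46291/60 s.
Target frame: (46291/60) × (30000/1001) = 3306500/143 ≈ 23122.378 → 23122.
At 30 labels/s: frame 23122 → 00:12:50:22.

00:12:50:22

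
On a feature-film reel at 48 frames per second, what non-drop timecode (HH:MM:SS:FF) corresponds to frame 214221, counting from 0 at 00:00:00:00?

214221 ÷ 48 = 4462 full seconds, remainder 45 frames.
4462 s = 1 h 14 min 22 s.
Timecode: 01:14:22:45.

01:14:22:45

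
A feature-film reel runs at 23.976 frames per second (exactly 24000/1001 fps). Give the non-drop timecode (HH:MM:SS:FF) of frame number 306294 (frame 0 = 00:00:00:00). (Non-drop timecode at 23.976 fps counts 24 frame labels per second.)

306294 ÷ 24 = 12762 full seconds, remainder 6 frames.
12762 s = 3 h 32 min 42 s.
Timecode: 03:32:42:06.

03:32:42:06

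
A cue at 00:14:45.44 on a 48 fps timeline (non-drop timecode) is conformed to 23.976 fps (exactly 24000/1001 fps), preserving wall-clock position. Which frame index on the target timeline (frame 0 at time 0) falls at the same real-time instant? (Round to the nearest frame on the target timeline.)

frame 21241

Source frame index: (0×3600 + 14×60 + 45) × 48 + 44 = 42524.
Real time: 42524 / (48) = 10631/12 s.
Target frame: (10631/12) × (24000/1001) = 21262000/1001 ≈ 21240.759 → 21241.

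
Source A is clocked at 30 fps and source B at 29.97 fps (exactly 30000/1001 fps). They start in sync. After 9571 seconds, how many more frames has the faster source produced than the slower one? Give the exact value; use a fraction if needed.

A emits 30 × 9571 = 287130 frames; B emits 30000/1001 × 9571 = 287130000/1001.
Difference = 287130/1001 frames (≈ 286.8432); B is behind A.

287130/1001 frames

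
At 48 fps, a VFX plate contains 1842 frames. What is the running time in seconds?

Running time = 1842 / (48) = 38.375 s.

38.375 seconds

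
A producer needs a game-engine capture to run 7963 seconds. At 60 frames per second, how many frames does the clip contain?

Frames = 7963 × 60 = 477780.

477780 frames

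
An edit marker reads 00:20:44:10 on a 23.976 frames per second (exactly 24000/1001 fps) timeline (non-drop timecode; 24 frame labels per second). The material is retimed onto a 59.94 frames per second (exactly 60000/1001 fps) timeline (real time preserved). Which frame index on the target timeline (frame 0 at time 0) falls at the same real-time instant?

frame 74665

Source frame index: (0×3600 + 20×60 + 44) × 24 + 10 = 29866.
Real time: 29866 / (24000/1001) = 14947933/12000 s.
Target frame: (14947933/12000) × (60000/1001) = 74665.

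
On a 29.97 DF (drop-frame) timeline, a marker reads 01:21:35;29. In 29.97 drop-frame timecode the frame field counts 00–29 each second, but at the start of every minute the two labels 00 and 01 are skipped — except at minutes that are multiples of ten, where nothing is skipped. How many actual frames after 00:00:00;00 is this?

As if non-drop at 30 labels/s: (1 × 3600 + 21 × 60 + 35) × 30 + 29 = 146879.
Minute boundaries passed: 81; those not divisible by 10: 81 − 8 = 73; dropped labels = 2 × 73 = 146.
Actual frame index = 146879 − 146 = 146733.

146733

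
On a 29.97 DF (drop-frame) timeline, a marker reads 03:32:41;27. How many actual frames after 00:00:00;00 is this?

Complete 10-minute blocks: 21, each 17982 frames → 377622.
Remaining 2 whole minutes in the current block: 1800 + 1 × 1798 = 3598 frames.
Within the current minute: 41 × 30 + 27 − 2 = 1255 (labels ;00/;01 skipped at this minute). Total = 377622 + 3598 + 1255 = 382475.

382475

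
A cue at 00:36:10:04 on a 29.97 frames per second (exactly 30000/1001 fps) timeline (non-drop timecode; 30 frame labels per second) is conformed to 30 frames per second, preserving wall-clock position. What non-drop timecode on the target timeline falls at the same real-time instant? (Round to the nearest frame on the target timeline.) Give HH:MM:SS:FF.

00:36:12:09

Source frame index: (0×3600 + 36×60 + 10) × 30 + 4 = 65104.
Real time: 65104 / (30000/1001) = 4073069/1875 s.
Target frame: (4073069/1875) × (30) = 8146138/125 ≈ 65169.104 → 65169.
At 30 labels/s: frame 65169 → 00:36:12:09.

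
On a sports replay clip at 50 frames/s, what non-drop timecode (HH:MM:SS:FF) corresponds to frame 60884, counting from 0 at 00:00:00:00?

60884 ÷ 50 = 1217 full seconds, remainder 34 frames.
1217 s = 0 h 20 min 17 s.
Timecode: 00:20:17:34.

00:20:17:34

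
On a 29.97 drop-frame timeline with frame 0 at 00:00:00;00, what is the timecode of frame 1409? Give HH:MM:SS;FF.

Each 10-minute DF block holds 10 × 60 × 30 − 9 × 2 = 17982 frames. 1409 ÷ 17982 → 0 full blocks, remainder 1409.
Within the partial block the first minute is 1800 frames and each further minute 1798, so 0 further minute boundaries passed. Total skipped labels = 18 × 0 + 2 × 0 = 0.
Non-drop label index = 1409 + 0 = 1409; at 30 labels/s that is 00:00:46:29, i.e. DF 00:00:46;29.

00:00:46;29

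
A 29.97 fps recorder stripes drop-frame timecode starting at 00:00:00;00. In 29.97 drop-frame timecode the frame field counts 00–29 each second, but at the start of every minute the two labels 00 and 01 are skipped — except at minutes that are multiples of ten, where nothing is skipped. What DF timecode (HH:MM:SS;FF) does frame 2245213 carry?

Ten DF minutes hold 17982 frames, so frame 2245213 lies in block 124 (frames 2229768–2247749) with 15445 frames into that block.
The block's first minute is 1800 frames and the rest 1798 each; 15445 frames reaches minute 8, so 124 × 18 + 8 × 2 = 2248 labels have been skipped so far.
Adding those back, label number 2245213 + 2248 = 2247461 at 30 labels/s is 74915 s + 11 f = 20 h 48 min 35 s frame 11, i.e. 20:48:35;11.

20:48:35;11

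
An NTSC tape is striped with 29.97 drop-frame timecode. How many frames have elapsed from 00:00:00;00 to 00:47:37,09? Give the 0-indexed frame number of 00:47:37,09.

As if non-drop at 30 labels/s: (0 × 3600 + 47 × 60 + 37) × 30 + 9 = 85719.
Minute boundaries passed: 47; those not divisible by 10: 47 − 4 = 43; dropped labels = 2 × 43 = 86.
Actual frame index = 85719 − 86 = 85633.

85633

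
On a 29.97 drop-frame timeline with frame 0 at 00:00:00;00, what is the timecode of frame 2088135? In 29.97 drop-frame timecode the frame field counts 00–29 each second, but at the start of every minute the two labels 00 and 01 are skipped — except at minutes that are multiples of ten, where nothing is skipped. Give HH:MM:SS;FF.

Ten DF minutes hold 17982 frames, so frame 2088135 lies in block 116 (frames 2085912–2103893) with 2223 frames into that block.
The block's first minute is 1800 frames and the rest 1798 each; 2223 frames reaches minute 1, so 116 × 18 + 1 × 2 = 2090 labels have been skipped so far.
Adding those back, label number 2088135 + 2090 = 2090225 at 30 labels/s is 69674 s + 5 f = 19 h 21 min 14 s frame 5, i.e. 19:21:14;05.

19:21:14;05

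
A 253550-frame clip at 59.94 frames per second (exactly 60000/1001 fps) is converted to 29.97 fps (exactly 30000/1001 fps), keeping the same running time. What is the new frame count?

126775 frames

Target frames = source frames × (target rate / source rate) = 253550 × (30000/1001)/(60000/1001) = 253550 × 1/2 = 126775.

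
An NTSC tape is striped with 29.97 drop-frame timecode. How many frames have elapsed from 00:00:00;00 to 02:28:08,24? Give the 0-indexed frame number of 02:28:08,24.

266396

Complete 10-minute blocks: 14, each 17982 frames → 251748.
Remaining 8 whole minutes in the current block: 1800 + 7 × 1798 = 14386 frames.
Within the current minute: 8 × 30 + 24 − 2 = 262 (labels ;00/;01 skipped at this minute). Total = 251748 + 14386 + 262 = 266396.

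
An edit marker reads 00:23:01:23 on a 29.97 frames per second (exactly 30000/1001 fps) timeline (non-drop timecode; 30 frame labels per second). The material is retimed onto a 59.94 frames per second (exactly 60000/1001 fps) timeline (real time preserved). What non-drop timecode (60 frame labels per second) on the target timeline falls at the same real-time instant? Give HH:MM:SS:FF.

00:23:01:46

Source frame index: (0×3600 + 23×60 + 1) × 30 + 23 = 41453.
Real time: 41453 / (30000/1001) = 41494453/30000 s.
Target frame: (41494453/30000) × (60000/1001) = 82906.
At 60 labels/s: frame 82906 → 00:23:01:46.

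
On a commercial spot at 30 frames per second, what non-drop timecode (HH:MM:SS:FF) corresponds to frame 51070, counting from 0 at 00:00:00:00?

00:28:22:10

51070 ÷ 30 = 1702 full seconds, remainder 10 frames.
1702 s = 0 h 28 min 22 s.
Timecode: 00:28:22:10.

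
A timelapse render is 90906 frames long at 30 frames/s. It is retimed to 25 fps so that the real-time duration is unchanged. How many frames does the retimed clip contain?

Target frames = source frames × (target rate / source rate) = 90906 × (25)/(30) = 90906 × 5/6 = 75755.

75755 frames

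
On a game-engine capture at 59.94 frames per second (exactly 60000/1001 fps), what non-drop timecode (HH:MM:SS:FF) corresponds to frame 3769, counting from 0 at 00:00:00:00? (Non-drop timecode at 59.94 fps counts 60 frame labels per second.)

3769 ÷ 60 = 62 full seconds, remainder 49 frames.
62 s = 0 h 1 min 2 s.
Timecode: 00:01:02:49.

00:01:02:49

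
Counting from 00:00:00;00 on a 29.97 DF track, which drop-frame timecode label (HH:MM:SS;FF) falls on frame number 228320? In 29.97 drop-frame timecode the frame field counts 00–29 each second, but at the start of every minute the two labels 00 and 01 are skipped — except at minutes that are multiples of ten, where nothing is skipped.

02:06:58;08

Ten DF minutes hold 17982 frames, so frame 228320 lies in block 12 (frames 215784–233765) with 12536 frames into that block.
The block's first minute is 1800 frames and the rest 1798 each; 12536 frames reaches minute 6, so 12 × 18 + 6 × 2 = 228 labels have been skipped so far.
Adding those back, label number 228320 + 228 = 228548 at 30 labels/s is 7618 s + 8 f = 2 h 6 min 58 s frame 8, i.e. 02:06:58;08.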